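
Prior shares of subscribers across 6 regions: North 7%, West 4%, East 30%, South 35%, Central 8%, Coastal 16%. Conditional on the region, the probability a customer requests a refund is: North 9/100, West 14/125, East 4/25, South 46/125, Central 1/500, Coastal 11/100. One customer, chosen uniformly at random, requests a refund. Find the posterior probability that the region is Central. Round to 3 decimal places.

Compute prior × likelihood for every hypothesis:
  North: 0.07 × 0.09 = 0.0063
  West: 0.04 × 0.112 = 0.00448
  East: 0.3 × 0.16 = 0.048
  South: 0.35 × 0.368 = 0.1288
  Central: 0.08 × 0.002 = 0.00016
  Coastal: 0.16 × 0.11 = 0.0176
Sum = 0.20534.
P(Central | evidence) = 0.00016 / 0.20534 ≈ 0.001.

0.001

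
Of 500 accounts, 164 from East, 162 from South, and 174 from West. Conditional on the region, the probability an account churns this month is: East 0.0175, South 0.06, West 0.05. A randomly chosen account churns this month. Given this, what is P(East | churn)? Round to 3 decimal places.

0.135

By Bayes' rule, posterior ∝ prior × likelihood:
  East: 0.328 × 0.0175 = 0.00574
  South: 0.324 × 0.06 = 0.01944
  West: 0.348 × 0.05 = 0.0174
Normalizing constant = 0.04258.
P(East | evidence) = 0.00574 / 0.04258 ≈ 0.135.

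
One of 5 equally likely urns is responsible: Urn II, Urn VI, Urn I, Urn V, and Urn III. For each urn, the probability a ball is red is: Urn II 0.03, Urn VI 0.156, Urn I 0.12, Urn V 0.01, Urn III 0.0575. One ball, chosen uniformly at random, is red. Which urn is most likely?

With a uniform prior (1/5 each), posterior ∝ likelihood:
  Urn II: 0.03
  Urn VI: 0.156
  Urn I: 0.12
  Urn V: 0.01
  Urn III: 0.0575
Sum = 0.3735.
Largest term belongs to Urn VI, so Urn VI is most probable.

Urn VI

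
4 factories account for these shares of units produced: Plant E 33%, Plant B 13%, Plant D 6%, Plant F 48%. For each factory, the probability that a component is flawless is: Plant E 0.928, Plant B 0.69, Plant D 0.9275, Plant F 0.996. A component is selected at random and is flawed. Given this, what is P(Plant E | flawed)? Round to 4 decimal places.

0.3378

Taking complements, P(flawed | each) = Plant E 0.072, Plant B 0.31, Plant D 0.0725, Plant F 0.004.
By Bayes' rule, posterior ∝ prior × likelihood:
  Plant E: 0.33 × 0.072 = 0.02376
  Plant B: 0.13 × 0.31 = 0.0403
  Plant D: 0.06 × 0.0725 = 0.00435
  Plant F: 0.48 × 0.004 = 0.00192
Normalizing constant = 0.07033.
P(Plant E | evidence) = 0.02376 / 0.07033 ≈ 0.3378.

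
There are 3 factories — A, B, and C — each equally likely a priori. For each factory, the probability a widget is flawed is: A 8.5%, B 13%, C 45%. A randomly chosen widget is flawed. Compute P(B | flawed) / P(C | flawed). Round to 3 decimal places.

Since the prior is uniform, the posterior is proportional to the likelihood:
  A: 0.085
  B: 0.13
  C: 0.45
Normalizing constant = 0.665.
The ratio is 0.13 / 0.45 (the normalizer cancels) = 0.289.

0.289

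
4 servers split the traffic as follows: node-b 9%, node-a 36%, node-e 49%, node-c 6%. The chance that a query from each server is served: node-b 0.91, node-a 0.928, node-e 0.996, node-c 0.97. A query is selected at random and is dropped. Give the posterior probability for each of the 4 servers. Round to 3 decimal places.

node-b 0.214, node-a 0.686, node-e 0.052, node-c 0.048

Taking complements, P(dropped | each) = node-b 0.09, node-a 0.072, node-e 0.004, node-c 0.03.
Compute prior × likelihood for every hypothesis:
  node-b: 0.09 × 0.09 = 0.0081
  node-a: 0.36 × 0.072 = 0.02592
  node-e: 0.49 × 0.004 = 0.00196
  node-c: 0.06 × 0.03 = 0.0018
Sum = 0.03778.
P(node-b | dropped) = 0.0081/0.03778 ≈ 0.214
P(node-a | dropped) = 0.02592/0.03778 ≈ 0.686
P(node-e | dropped) = 0.00196/0.03778 ≈ 0.052
P(node-c | dropped) = 0.0018/0.03778 ≈ 0.048
(Check: 0.214+0.686+0.052+0.048 = 1.000.)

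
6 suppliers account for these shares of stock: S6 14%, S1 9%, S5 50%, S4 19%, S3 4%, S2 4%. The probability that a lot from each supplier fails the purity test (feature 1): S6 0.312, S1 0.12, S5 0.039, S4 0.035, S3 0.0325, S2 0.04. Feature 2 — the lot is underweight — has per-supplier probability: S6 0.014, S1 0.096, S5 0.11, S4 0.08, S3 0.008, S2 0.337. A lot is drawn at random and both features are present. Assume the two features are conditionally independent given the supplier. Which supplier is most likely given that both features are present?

S5

By Bayes' rule, posterior ∝ prior × likelihood:
  S6: 0.14 × 0.312 × 0.014 = 0.00061152
  S1: 0.09 × 0.12 × 0.096 = 0.0010368
  S5: 0.5 × 0.039 × 0.11 = 0.002145
  S4: 0.19 × 0.035 × 0.08 = 0.000532
  S3: 0.04 × 0.0325 × 0.008 = 0.0000104
  S2: 0.04 × 0.04 × 0.337 = 0.0005392
Total = 0.00487492.
Largest term belongs to S5, so S5 is most probable.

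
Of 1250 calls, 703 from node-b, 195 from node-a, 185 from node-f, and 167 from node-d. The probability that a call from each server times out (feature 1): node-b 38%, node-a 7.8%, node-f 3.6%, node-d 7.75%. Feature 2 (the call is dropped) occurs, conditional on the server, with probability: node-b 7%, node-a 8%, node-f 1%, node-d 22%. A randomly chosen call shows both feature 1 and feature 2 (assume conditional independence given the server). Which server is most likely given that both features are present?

node-b

By Bayes' rule, posterior ∝ prior × likelihood:
  node-b: 0.5624 × 0.38 × 0.07 = 0.01495984
  node-a: 0.156 × 0.078 × 0.08 = 0.00097344
  node-f: 0.148 × 0.036 × 0.01 = 0.00005328
  node-d: 0.1336 × 0.0775 × 0.22 = 0.00227788
Total = 0.01826444.
Largest term belongs to node-b, so node-b is most probable.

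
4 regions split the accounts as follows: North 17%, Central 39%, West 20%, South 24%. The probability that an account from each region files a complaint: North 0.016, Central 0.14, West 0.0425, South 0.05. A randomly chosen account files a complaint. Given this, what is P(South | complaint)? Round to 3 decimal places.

By Bayes' rule, posterior ∝ prior × likelihood:
  North: 0.17 × 0.016 = 0.00272
  Central: 0.39 × 0.14 = 0.0546
  West: 0.2 × 0.0425 = 0.0085
  South: 0.24 × 0.05 = 0.012
Normalizing constant = 0.07782.
P(South | evidence) = 0.012 / 0.07782 ≈ 0.154.

0.154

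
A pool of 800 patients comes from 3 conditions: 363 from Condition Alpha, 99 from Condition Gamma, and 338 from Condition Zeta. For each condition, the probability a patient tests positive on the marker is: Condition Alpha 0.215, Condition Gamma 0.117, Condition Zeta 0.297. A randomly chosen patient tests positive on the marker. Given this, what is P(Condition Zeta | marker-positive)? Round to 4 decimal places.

Prior × likelihood for each hypothesis:
  Condition Alpha: 0.45375 × 0.215 = 0.09755625
  Condition Gamma: 0.12375 × 0.117 = 0.01447875
  Condition Zeta: 0.4225 × 0.297 = 0.1254825
Total = 0.2375175.
P(Condition Zeta | evidence) = 0.1254825 / 0.2375175 ≈ 0.5283.

0.5283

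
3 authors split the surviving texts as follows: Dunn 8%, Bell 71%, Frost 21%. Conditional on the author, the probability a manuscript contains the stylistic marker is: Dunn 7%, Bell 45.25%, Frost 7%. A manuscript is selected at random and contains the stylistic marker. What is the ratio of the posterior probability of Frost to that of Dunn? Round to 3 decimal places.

2.625

Unnormalized posteriors (prior × likelihood):
  Dunn: 0.08 × 0.07 = 0.0056
  Bell: 0.71 × 0.4525 = 0.321275
  Frost: 0.21 × 0.07 = 0.0147
Sum = 0.341575.
The ratio is 0.0147 / 0.0056 (the normalizer cancels) = 2.625.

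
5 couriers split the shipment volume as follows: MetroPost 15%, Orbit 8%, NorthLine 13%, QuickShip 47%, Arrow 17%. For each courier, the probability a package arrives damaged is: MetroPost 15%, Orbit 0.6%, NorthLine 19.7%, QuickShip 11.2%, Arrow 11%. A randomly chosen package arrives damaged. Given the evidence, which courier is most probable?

QuickShip

By Bayes' rule, posterior ∝ prior × likelihood:
  MetroPost: 0.15 × 0.15 = 0.0225
  Orbit: 0.08 × 0.006 = 0.00048
  NorthLine: 0.13 × 0.197 = 0.02561
  QuickShip: 0.47 × 0.112 = 0.05264
  Arrow: 0.17 × 0.11 = 0.0187
Normalizing constant = 0.11993.
Largest term belongs to QuickShip, so QuickShip is most probable.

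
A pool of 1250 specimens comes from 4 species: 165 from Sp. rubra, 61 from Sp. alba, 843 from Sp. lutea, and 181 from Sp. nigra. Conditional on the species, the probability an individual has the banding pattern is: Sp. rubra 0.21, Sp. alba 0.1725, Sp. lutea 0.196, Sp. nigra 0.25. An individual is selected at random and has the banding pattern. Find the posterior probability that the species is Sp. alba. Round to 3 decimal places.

Unnormalized posteriors (prior × likelihood):
  Sp. rubra: 0.132 × 0.21 = 0.02772
  Sp. alba: 0.0488 × 0.1725 = 0.008418
  Sp. lutea: 0.6744 × 0.196 = 0.1321824
  Sp. nigra: 0.1448 × 0.25 = 0.0362
Sum = 0.2045204.
P(Sp. alba | evidence) = 0.008418 / 0.2045204 ≈ 0.041.

0.041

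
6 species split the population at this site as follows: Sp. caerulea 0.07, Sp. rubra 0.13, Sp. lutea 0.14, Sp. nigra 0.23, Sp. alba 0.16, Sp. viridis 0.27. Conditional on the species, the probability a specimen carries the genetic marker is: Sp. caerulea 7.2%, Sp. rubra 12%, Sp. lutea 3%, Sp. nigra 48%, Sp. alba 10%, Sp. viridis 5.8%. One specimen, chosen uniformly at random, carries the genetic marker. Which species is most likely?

Sp. nigra

Unnormalized posteriors (prior × likelihood):
  Sp. caerulea: 0.07 × 0.072 = 0.00504
  Sp. rubra: 0.13 × 0.12 = 0.0156
  Sp. lutea: 0.14 × 0.03 = 0.0042
  Sp. nigra: 0.23 × 0.48 = 0.1104
  Sp. alba: 0.16 × 0.1 = 0.016
  Sp. viridis: 0.27 × 0.058 = 0.01566
Normalizing constant = 0.1669.
Largest term belongs to Sp. nigra, so Sp. nigra is most probable.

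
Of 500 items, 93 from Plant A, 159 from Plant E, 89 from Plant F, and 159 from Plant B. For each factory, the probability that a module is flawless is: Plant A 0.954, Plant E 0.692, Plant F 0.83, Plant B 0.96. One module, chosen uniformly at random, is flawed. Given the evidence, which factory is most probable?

Plant E

Taking complements, P(flawed | each) = Plant A 0.046, Plant E 0.308, Plant F 0.17, Plant B 0.04.
Prior × likelihood for each hypothesis:
  Plant A: 0.186 × 0.046 = 0.008556
  Plant E: 0.318 × 0.308 = 0.097944
  Plant F: 0.178 × 0.17 = 0.03026
  Plant B: 0.318 × 0.04 = 0.01272
Normalizing constant = 0.14948.
Largest term belongs to Plant E, so Plant E is most probable.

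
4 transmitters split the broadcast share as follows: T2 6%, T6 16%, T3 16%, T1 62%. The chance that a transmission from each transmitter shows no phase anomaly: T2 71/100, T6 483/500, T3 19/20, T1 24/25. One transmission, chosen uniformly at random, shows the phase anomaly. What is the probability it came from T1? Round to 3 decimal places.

Taking complements, P(anomaly | each) = T2 0.29, T6 0.034, T3 0.05, T1 0.04.
Prior × likelihood for each hypothesis:
  T2: 0.06 × 0.29 = 0.0174
  T6: 0.16 × 0.034 = 0.00544
  T3: 0.16 × 0.05 = 0.008
  T1: 0.62 × 0.04 = 0.0248
Normalizing constant = 0.05564.
P(T1 | evidence) = 0.0248 / 0.05564 ≈ 0.446.

0.446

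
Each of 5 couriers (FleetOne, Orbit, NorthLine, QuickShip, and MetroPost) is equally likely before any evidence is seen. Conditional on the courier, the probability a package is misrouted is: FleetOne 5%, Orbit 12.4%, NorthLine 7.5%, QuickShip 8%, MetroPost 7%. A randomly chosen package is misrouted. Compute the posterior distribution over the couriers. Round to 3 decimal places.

With a uniform prior (1/5 each), posterior ∝ likelihood:
  FleetOne: 0.05
  Orbit: 0.124
  NorthLine: 0.075
  QuickShip: 0.08
  MetroPost: 0.07
Sum = 0.399.
P(FleetOne | misrouted) = 0.05/0.399 ≈ 0.125
P(Orbit | misrouted) = 0.124/0.399 ≈ 0.311
P(NorthLine | misrouted) = 0.075/0.399 ≈ 0.188
P(QuickShip | misrouted) = 0.08/0.399 ≈ 0.201
P(MetroPost | misrouted) = 0.07/0.399 ≈ 0.175
(Check: 0.125+0.311+0.188+0.201+0.175 = 1.000.)

FleetOne 0.125, Orbit 0.311, NorthLine 0.188, QuickShip 0.201, MetroPost 0.175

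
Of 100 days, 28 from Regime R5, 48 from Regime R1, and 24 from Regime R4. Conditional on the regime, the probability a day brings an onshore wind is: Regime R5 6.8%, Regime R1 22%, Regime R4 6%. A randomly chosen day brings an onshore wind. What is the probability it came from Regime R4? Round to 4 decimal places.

By Bayes' rule, posterior ∝ prior × likelihood:
  Regime R5: 0.28 × 0.068 = 0.01904
  Regime R1: 0.48 × 0.22 = 0.1056
  Regime R4: 0.24 × 0.06 = 0.0144
Normalizing constant = 0.13904.
P(Regime R4 | evidence) = 0.0144 / 0.13904 ≈ 0.1036.

0.1036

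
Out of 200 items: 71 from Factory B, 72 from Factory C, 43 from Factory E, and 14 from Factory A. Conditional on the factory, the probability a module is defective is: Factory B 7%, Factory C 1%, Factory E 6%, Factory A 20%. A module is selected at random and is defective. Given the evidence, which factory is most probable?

Unnormalized posteriors (prior × likelihood):
  Factory B: 0.355 × 0.07 = 0.02485
  Factory C: 0.36 × 0.01 = 0.0036
  Factory E: 0.215 × 0.06 = 0.0129
  Factory A: 0.07 × 0.2 = 0.014
Total = 0.05535.
Largest term belongs to Factory B, so Factory B is most probable.

Factory B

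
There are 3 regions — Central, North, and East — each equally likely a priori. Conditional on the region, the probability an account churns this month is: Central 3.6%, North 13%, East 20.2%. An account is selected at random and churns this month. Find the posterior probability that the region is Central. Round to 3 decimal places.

0.098

With a uniform prior (1/3 each), posterior ∝ likelihood:
  Central: 0.036
  North: 0.13
  East: 0.202
Normalizing constant = 0.368.
P(Central | evidence) = 0.036 / 0.368 ≈ 0.098.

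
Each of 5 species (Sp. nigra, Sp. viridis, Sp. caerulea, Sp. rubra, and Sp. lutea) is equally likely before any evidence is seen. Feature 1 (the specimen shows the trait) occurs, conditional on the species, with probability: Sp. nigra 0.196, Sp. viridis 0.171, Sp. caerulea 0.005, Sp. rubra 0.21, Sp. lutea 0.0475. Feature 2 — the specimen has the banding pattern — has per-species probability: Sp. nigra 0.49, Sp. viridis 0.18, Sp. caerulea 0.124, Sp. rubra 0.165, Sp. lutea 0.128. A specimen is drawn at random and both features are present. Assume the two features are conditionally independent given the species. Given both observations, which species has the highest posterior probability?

Sp. nigra

Since the prior is uniform, the posterior is proportional to the likelihood:
  Sp. nigra: 0.196 × 0.49 = 0.09604
  Sp. viridis: 0.171 × 0.18 = 0.03078
  Sp. caerulea: 0.005 × 0.124 = 0.00062
  Sp. rubra: 0.21 × 0.165 = 0.03465
  Sp. lutea: 0.0475 × 0.128 = 0.00608
Normalizing constant = 0.16817.
Largest term belongs to Sp. nigra, so Sp. nigra is most probable.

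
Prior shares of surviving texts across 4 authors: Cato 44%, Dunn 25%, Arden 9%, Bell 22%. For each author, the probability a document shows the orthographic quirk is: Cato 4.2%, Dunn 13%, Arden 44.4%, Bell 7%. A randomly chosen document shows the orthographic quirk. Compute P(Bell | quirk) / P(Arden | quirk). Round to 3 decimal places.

Prior × likelihood for each hypothesis:
  Cato: 0.44 × 0.042 = 0.01848
  Dunn: 0.25 × 0.13 = 0.0325
  Arden: 0.09 × 0.444 = 0.03996
  Bell: 0.22 × 0.07 = 0.0154
Sum = 0.10634.
The ratio is 0.0154 / 0.03996 (the normalizer cancels) = 0.385.

0.385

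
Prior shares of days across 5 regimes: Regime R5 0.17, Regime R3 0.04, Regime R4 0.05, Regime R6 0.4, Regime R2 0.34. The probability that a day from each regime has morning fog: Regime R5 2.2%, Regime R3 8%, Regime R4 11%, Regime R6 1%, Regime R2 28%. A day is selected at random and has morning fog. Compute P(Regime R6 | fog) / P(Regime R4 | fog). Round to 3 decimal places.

0.727

Unnormalized posteriors (prior × likelihood):
  Regime R5: 0.17 × 0.022 = 0.00374
  Regime R3: 0.04 × 0.08 = 0.0032
  Regime R4: 0.05 × 0.11 = 0.0055
  Regime R6: 0.4 × 0.01 = 0.004
  Regime R2: 0.34 × 0.28 = 0.0952
Normalizing constant = 0.11164.
The ratio is 0.004 / 0.0055 (the normalizer cancels) = 0.727.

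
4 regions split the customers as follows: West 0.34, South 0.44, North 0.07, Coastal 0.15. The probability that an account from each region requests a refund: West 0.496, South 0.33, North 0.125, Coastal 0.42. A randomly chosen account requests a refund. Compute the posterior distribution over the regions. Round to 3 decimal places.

West 0.437, South 0.377, North 0.023, Coastal 0.163

Prior × likelihood for each hypothesis:
  West: 0.34 × 0.496 = 0.16864
  South: 0.44 × 0.33 = 0.1452
  North: 0.07 × 0.125 = 0.00875
  Coastal: 0.15 × 0.42 = 0.063
Total = 0.38559.
P(West | refund) = 0.16864/0.38559 ≈ 0.437
P(South | refund) = 0.1452/0.38559 ≈ 0.377
P(North | refund) = 0.00875/0.38559 ≈ 0.023
P(Coastal | refund) = 0.063/0.38559 ≈ 0.163
(Check: 0.437+0.377+0.023+0.163 = 1.000.)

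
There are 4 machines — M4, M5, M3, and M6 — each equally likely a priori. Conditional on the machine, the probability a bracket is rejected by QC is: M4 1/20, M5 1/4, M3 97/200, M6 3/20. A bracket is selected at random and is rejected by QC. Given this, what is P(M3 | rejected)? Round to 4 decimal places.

With a uniform prior (1/4 each), posterior ∝ likelihood:
  M4: 0.05
  M5: 0.25
  M3: 0.485
  M6: 0.15
Sum = 0.935.
P(M3 | evidence) = 0.485 / 0.935 ≈ 0.5187.

0.5187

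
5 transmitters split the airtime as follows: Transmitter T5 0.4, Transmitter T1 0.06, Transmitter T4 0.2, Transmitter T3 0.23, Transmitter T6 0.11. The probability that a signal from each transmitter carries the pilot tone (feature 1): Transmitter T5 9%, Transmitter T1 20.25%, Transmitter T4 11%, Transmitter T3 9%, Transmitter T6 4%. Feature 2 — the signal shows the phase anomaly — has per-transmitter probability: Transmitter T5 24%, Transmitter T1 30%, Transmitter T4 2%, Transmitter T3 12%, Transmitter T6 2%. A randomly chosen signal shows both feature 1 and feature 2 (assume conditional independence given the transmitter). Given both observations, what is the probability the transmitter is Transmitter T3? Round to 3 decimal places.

0.162

Prior × likelihood for each hypothesis:
  Transmitter T5: 0.4 × 0.09 × 0.24 = 0.00864
  Transmitter T1: 0.06 × 0.2025 × 0.3 = 0.003645
  Transmitter T4: 0.2 × 0.11 × 0.02 = 0.00044
  Transmitter T3: 0.23 × 0.09 × 0.12 = 0.002484
  Transmitter T6: 0.11 × 0.04 × 0.02 = 0.000088
Normalizing constant = 0.015297.
P(Transmitter T3 | evidence) = 0.002484 / 0.015297 ≈ 0.162.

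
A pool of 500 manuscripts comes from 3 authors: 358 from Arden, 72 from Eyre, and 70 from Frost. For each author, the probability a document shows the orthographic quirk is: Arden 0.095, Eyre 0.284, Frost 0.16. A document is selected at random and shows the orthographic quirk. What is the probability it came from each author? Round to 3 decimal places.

Prior × likelihood for each hypothesis:
  Arden: 0.716 × 0.095 = 0.06802
  Eyre: 0.144 × 0.284 = 0.040896
  Frost: 0.14 × 0.16 = 0.0224
Normalizing constant = 0.131316.
P(Arden | quirk) = 0.06802/0.131316 ≈ 0.518
P(Eyre | quirk) = 0.040896/0.131316 ≈ 0.311
P(Frost | quirk) = 0.0224/0.131316 ≈ 0.171

Arden 0.518, Eyre 0.311, Frost 0.171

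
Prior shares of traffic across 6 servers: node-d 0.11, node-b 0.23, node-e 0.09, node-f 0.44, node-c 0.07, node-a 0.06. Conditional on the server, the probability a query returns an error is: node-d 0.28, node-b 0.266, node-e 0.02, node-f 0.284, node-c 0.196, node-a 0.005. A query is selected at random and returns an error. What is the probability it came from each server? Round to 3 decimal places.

node-d 0.132, node-b 0.263, node-e 0.008, node-f 0.537, node-c 0.059, node-a 0.001

Unnormalized posteriors (prior × likelihood):
  node-d: 0.11 × 0.28 = 0.0308
  node-b: 0.23 × 0.266 = 0.06118
  node-e: 0.09 × 0.02 = 0.0018
  node-f: 0.44 × 0.284 = 0.12496
  node-c: 0.07 × 0.196 = 0.01372
  node-a: 0.06 × 0.005 = 0.0003
Sum = 0.23276.
P(node-d | error) = 0.0308/0.23276 ≈ 0.132
P(node-b | error) = 0.06118/0.23276 ≈ 0.263
P(node-e | error) = 0.0018/0.23276 ≈ 0.008
P(node-f | error) = 0.12496/0.23276 ≈ 0.537
P(node-c | error) = 0.01372/0.23276 ≈ 0.059
P(node-a | error) = 0.0003/0.23276 ≈ 0.001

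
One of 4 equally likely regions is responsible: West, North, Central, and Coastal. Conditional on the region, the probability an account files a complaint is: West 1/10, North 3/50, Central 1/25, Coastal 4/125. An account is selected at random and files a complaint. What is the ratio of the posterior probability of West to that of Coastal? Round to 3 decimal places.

3.125

Since the prior is uniform, the posterior is proportional to the likelihood:
  West: 0.1
  North: 0.06
  Central: 0.04
  Coastal: 0.032
Normalizing constant = 0.232.
The ratio is 0.1 / 0.032 (the normalizer cancels) = 3.125.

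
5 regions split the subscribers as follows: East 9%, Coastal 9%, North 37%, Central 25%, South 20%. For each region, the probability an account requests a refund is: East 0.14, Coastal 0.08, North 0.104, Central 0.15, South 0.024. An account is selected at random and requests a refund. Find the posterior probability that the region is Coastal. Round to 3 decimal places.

0.072

Unnormalized posteriors (prior × likelihood):
  East: 0.09 × 0.14 = 0.0126
  Coastal: 0.09 × 0.08 = 0.0072
  North: 0.37 × 0.104 = 0.03848
  Central: 0.25 × 0.15 = 0.0375
  South: 0.2 × 0.024 = 0.0048
Sum = 0.10058.
P(Coastal | evidence) = 0.0072 / 0.10058 ≈ 0.072.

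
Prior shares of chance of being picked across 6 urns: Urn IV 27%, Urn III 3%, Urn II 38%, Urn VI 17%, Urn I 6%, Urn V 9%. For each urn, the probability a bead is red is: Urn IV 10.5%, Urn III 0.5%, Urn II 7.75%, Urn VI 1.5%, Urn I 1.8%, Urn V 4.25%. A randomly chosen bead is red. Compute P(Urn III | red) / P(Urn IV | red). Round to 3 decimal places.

0.005

By Bayes' rule, posterior ∝ prior × likelihood:
  Urn IV: 0.27 × 0.105 = 0.02835
  Urn III: 0.03 × 0.005 = 0.00015
  Urn II: 0.38 × 0.0775 = 0.02945
  Urn VI: 0.17 × 0.015 = 0.00255
  Urn I: 0.06 × 0.018 = 0.00108
  Urn V: 0.09 × 0.0425 = 0.003825
Sum = 0.065405.
The ratio is 0.00015 / 0.02835 (the normalizer cancels) = 0.005.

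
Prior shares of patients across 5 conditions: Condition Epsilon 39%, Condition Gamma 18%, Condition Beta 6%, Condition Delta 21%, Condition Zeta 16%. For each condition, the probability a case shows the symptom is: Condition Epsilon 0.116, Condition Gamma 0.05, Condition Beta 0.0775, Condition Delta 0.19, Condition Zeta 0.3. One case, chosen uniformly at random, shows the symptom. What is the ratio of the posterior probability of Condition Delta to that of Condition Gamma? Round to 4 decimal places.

Compute prior × likelihood for every hypothesis:
  Condition Epsilon: 0.39 × 0.116 = 0.04524
  Condition Gamma: 0.18 × 0.05 = 0.009
  Condition Beta: 0.06 × 0.0775 = 0.00465
  Condition Delta: 0.21 × 0.19 = 0.0399
  Condition Zeta: 0.16 × 0.3 = 0.048
Total = 0.14679.
The ratio is 0.0399 / 0.009 (the normalizer cancels) = 4.4333.

4.4333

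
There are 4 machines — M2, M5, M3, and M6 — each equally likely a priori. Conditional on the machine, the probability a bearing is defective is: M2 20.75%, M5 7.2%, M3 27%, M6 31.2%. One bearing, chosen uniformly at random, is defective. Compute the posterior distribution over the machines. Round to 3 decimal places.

Since the prior is uniform, the posterior is proportional to the likelihood:
  M2: 0.2075
  M5: 0.072
  M3: 0.27
  M6: 0.312
Total = 0.8615.
P(M2 | defective) = 0.2075/0.8615 ≈ 0.241
P(M5 | defective) = 0.072/0.8615 ≈ 0.084
P(M3 | defective) = 0.27/0.8615 ≈ 0.313
P(M6 | defective) = 0.312/0.8615 ≈ 0.362
(Check: 0.241+0.084+0.313+0.362 = 1.000.)

M2 0.241, M5 0.084, M3 0.313, M6 0.362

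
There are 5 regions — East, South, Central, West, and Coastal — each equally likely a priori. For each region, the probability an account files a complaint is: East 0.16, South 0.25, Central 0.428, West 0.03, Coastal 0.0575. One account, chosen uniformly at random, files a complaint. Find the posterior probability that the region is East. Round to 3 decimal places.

0.173

With a uniform prior (1/5 each), posterior ∝ likelihood:
  East: 0.16
  South: 0.25
  Central: 0.428
  West: 0.03
  Coastal: 0.0575
Normalizing constant = 0.9255.
P(East | evidence) = 0.16 / 0.9255 ≈ 0.173.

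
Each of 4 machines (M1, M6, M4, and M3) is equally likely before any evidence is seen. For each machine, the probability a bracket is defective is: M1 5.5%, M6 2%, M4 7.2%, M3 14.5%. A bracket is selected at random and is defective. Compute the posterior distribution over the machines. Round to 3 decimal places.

M1 0.188, M6 0.068, M4 0.247, M3 0.497

With a uniform prior (1/4 each), posterior ∝ likelihood:
  M1: 0.055
  M6: 0.02
  M4: 0.072
  M3: 0.145
Normalizing constant = 0.292.
P(M1 | defective) = 0.055/0.292 ≈ 0.188
P(M6 | defective) = 0.02/0.292 ≈ 0.068
P(M4 | defective) = 0.072/0.292 ≈ 0.247
P(M3 | defective) = 0.145/0.292 ≈ 0.497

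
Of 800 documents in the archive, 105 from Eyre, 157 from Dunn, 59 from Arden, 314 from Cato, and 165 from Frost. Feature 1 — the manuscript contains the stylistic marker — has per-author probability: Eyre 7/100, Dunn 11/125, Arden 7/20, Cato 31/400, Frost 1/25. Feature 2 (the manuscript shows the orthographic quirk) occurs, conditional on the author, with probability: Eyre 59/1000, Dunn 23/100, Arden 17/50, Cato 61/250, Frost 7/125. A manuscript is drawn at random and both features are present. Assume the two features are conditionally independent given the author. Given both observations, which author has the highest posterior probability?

Compute prior × likelihood for every hypothesis:
  Eyre: 0.13125 × 0.07 × 0.059 = 0.0005420625
  Dunn: 0.19625 × 0.088 × 0.23 = 0.0039721
  Arden: 0.07375 × 0.35 × 0.34 = 0.00877625
  Cato: 0.3925 × 0.0775 × 0.244 = 0.007422175
  Frost: 0.20625 × 0.04 × 0.056 = 0.000462
Sum = 0.0211745875.
Largest term belongs to Arden, so Arden is most probable.

Arden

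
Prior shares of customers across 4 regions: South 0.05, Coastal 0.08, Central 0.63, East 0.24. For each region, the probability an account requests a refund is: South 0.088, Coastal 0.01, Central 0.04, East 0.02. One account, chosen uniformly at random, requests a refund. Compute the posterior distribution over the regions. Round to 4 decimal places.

South 0.1250, Coastal 0.0227, Central 0.7159, East 0.1364

Compute prior × likelihood for every hypothesis:
  South: 0.05 × 0.088 = 0.0044
  Coastal: 0.08 × 0.01 = 0.0008
  Central: 0.63 × 0.04 = 0.0252
  East: 0.24 × 0.02 = 0.0048
Normalizing constant = 0.0352.
P(South | refund) = 0.0044/0.0352 ≈ 0.1250
P(Coastal | refund) = 0.0008/0.0352 ≈ 0.0227
P(Central | refund) = 0.0252/0.0352 ≈ 0.7159
P(East | refund) = 0.0048/0.0352 ≈ 0.1364
(Check: 0.1250+0.0227+0.7159+0.1364 = 1.0000.)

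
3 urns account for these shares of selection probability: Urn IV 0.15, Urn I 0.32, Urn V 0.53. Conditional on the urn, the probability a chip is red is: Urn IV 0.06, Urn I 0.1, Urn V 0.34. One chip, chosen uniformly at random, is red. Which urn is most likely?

Prior × likelihood for each hypothesis:
  Urn IV: 0.15 × 0.06 = 0.009
  Urn I: 0.32 × 0.1 = 0.032
  Urn V: 0.53 × 0.34 = 0.1802
Normalizing constant = 0.2212.
Largest term belongs to Urn V, so Urn V is most probable.

Urn V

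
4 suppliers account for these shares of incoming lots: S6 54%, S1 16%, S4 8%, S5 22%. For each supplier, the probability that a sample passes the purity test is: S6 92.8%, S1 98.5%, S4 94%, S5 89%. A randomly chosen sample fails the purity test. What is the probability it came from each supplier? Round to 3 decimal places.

S6 0.553, S1 0.034, S4 0.068, S5 0.344

Taking complements, P(off-spec | each) = S6 0.072, S1 0.015, S4 0.06, S5 0.11.
Prior × likelihood for each hypothesis:
  S6: 0.54 × 0.072 = 0.03888
  S1: 0.16 × 0.015 = 0.0024
  S4: 0.08 × 0.06 = 0.0048
  S5: 0.22 × 0.11 = 0.0242
Normalizing constant = 0.07028.
P(S6 | off-spec) = 0.03888/0.07028 ≈ 0.553
P(S1 | off-spec) = 0.0024/0.07028 ≈ 0.034
P(S4 | off-spec) = 0.0048/0.07028 ≈ 0.068
P(S5 | off-spec) = 0.0242/0.07028 ≈ 0.344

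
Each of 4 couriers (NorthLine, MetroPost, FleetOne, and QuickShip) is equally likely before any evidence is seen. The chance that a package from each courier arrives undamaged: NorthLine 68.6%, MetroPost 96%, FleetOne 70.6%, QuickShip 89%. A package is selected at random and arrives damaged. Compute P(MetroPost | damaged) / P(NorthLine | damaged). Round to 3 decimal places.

Taking complements, P(damaged | each) = NorthLine 0.314, MetroPost 0.04, FleetOne 0.294, QuickShip 0.11.
With a uniform prior (1/4 each), posterior ∝ likelihood:
  NorthLine: 0.314
  MetroPost: 0.04
  FleetOne: 0.294
  QuickShip: 0.11
Total = 0.758.
The ratio is 0.04 / 0.314 (the normalizer cancels) = 0.127.

0.127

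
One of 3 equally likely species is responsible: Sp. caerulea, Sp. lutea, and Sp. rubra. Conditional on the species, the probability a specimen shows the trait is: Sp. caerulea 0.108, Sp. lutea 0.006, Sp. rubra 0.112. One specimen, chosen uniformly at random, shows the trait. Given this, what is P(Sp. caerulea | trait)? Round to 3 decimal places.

0.478

With a uniform prior (1/3 each), posterior ∝ likelihood:
  Sp. caerulea: 0.108
  Sp. lutea: 0.006
  Sp. rubra: 0.112
Sum = 0.226.
P(Sp. caerulea | evidence) = 0.108 / 0.226 ≈ 0.478.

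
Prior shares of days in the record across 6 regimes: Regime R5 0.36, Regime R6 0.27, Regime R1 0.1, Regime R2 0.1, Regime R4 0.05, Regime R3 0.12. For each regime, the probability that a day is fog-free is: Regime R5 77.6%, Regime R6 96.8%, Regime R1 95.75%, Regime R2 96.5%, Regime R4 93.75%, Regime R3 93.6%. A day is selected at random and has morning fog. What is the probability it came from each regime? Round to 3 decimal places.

Regime R5 0.748, Regime R6 0.080, Regime R1 0.039, Regime R2 0.032, Regime R4 0.029, Regime R3 0.071

Taking complements, P(fog | each) = Regime R5 0.224, Regime R6 0.032, Regime R1 0.0425, Regime R2 0.035, Regime R4 0.0625, Regime R3 0.064.
Prior × likelihood for each hypothesis:
  Regime R5: 0.36 × 0.224 = 0.08064
  Regime R6: 0.27 × 0.032 = 0.00864
  Regime R1: 0.1 × 0.0425 = 0.00425
  Regime R2: 0.1 × 0.035 = 0.0035
  Regime R4: 0.05 × 0.0625 = 0.003125
  Regime R3: 0.12 × 0.064 = 0.00768
Normalizing constant = 0.107835.
P(Regime R5 | fog) = 0.08064/0.107835 ≈ 0.748
P(Regime R6 | fog) = 0.00864/0.107835 ≈ 0.080
P(Regime R1 | fog) = 0.00425/0.107835 ≈ 0.039
P(Regime R2 | fog) = 0.0035/0.107835 ≈ 0.032
P(Regime R4 | fog) = 0.003125/0.107835 ≈ 0.029
P(Regime R3 | fog) = 0.00768/0.107835 ≈ 0.071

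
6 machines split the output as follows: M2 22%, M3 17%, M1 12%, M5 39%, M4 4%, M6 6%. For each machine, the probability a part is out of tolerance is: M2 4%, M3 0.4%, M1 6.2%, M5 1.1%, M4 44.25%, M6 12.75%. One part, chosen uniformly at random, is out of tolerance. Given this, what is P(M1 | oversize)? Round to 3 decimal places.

Unnormalized posteriors (prior × likelihood):
  M2: 0.22 × 0.04 = 0.0088
  M3: 0.17 × 0.004 = 0.00068
  M1: 0.12 × 0.062 = 0.00744
  M5: 0.39 × 0.011 = 0.00429
  M4: 0.04 × 0.4425 = 0.0177
  M6: 0.06 × 0.1275 = 0.00765
Sum = 0.04656.
P(M1 | evidence) = 0.00744 / 0.04656 ≈ 0.160.

0.160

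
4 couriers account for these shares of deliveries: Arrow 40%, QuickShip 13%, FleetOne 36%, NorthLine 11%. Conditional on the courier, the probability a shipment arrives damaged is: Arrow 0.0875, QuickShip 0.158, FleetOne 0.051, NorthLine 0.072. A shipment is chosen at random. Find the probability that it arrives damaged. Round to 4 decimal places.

Unnormalized posteriors (prior × likelihood):
  Arrow: 0.4 × 0.0875 = 0.035
  QuickShip: 0.13 × 0.158 = 0.02054
  FleetOne: 0.36 × 0.051 = 0.01836
  NorthLine: 0.11 × 0.072 = 0.00792
P(damaged) = 0.035 + 0.02054 + 0.01836 + 0.00792 = 0.08182 → 0.0818.

0.0818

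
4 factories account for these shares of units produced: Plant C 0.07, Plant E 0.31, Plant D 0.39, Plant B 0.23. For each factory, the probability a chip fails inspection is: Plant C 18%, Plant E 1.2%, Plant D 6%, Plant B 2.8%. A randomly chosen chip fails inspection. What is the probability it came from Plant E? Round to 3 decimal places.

0.081

By Bayes' rule, posterior ∝ prior × likelihood:
  Plant C: 0.07 × 0.18 = 0.0126
  Plant E: 0.31 × 0.012 = 0.00372
  Plant D: 0.39 × 0.06 = 0.0234
  Plant B: 0.23 × 0.028 = 0.00644
Sum = 0.04616.
P(Plant E | evidence) = 0.00372 / 0.04616 ≈ 0.081.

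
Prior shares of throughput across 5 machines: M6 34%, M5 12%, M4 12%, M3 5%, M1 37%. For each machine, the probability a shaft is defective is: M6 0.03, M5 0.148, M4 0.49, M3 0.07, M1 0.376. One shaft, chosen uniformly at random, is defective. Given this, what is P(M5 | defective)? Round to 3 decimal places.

Prior × likelihood for each hypothesis:
  M6: 0.34 × 0.03 = 0.0102
  M5: 0.12 × 0.148 = 0.01776
  M4: 0.12 × 0.49 = 0.0588
  M3: 0.05 × 0.07 = 0.0035
  M1: 0.37 × 0.376 = 0.13912
Total = 0.22938.
P(M5 | evidence) = 0.01776 / 0.22938 ≈ 0.077.

0.077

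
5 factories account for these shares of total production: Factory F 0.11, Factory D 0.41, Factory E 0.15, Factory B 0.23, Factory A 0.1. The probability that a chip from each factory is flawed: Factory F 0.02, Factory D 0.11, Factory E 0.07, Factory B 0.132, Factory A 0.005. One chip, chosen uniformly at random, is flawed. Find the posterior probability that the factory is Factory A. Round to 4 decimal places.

Unnormalized posteriors (prior × likelihood):
  Factory F: 0.11 × 0.02 = 0.0022
  Factory D: 0.41 × 0.11 = 0.0451
  Factory E: 0.15 × 0.07 = 0.0105
  Factory B: 0.23 × 0.132 = 0.03036
  Factory A: 0.1 × 0.005 = 0.0005
Sum = 0.08866.
P(Factory A | evidence) = 0.0005 / 0.08866 ≈ 0.0056.

0.0056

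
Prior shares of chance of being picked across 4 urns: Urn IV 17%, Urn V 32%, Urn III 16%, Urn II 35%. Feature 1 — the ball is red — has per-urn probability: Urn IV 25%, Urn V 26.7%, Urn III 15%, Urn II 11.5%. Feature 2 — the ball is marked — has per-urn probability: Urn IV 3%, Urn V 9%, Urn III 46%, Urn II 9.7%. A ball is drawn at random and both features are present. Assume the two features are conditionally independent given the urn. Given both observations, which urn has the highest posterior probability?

Compute prior × likelihood for every hypothesis:
  Urn IV: 0.17 × 0.25 × 0.03 = 0.001275
  Urn V: 0.32 × 0.267 × 0.09 = 0.0076896
  Urn III: 0.16 × 0.15 × 0.46 = 0.01104
  Urn II: 0.35 × 0.115 × 0.097 = 0.00390425
Sum = 0.02390885.
Largest term belongs to Urn III, so Urn III is most probable.

Urn III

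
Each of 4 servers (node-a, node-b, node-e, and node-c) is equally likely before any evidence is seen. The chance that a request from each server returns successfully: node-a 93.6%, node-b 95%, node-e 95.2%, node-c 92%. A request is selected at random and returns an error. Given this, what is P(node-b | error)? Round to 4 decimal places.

Taking complements, P(error | each) = node-a 0.064, node-b 0.05, node-e 0.048, node-c 0.08.
With a uniform prior (1/4 each), posterior ∝ likelihood:
  node-a: 0.064
  node-b: 0.05
  node-e: 0.048
  node-c: 0.08
Total = 0.242.
P(node-b | evidence) = 0.05 / 0.242 ≈ 0.2066.

0.2066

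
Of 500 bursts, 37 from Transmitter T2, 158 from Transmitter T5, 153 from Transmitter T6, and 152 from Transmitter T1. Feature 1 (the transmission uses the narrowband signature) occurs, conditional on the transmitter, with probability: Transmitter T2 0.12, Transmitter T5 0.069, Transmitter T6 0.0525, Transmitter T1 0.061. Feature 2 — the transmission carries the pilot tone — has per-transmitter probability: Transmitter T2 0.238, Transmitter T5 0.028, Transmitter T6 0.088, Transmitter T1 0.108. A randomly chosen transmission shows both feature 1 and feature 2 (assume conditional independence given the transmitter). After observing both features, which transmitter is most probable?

Transmitter T2

Prior × likelihood for each hypothesis:
  Transmitter T2: 0.074 × 0.12 × 0.238 = 0.00211344
  Transmitter T5: 0.316 × 0.069 × 0.028 = 0.000610512
  Transmitter T6: 0.306 × 0.0525 × 0.088 = 0.00141372
  Transmitter T1: 0.304 × 0.061 × 0.108 = 0.002002752
Sum = 0.006140424.
Largest term belongs to Transmitter T2, so Transmitter T2 is most probable.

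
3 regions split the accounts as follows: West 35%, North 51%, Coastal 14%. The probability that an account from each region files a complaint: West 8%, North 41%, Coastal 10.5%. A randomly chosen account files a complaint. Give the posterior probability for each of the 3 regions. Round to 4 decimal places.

Unnormalized posteriors (prior × likelihood):
  West: 0.35 × 0.08 = 0.028
  North: 0.51 × 0.41 = 0.2091
  Coastal: 0.14 × 0.105 = 0.0147
Normalizing constant = 0.2518.
P(West | complaint) = 0.028/0.2518 ≈ 0.1112
P(North | complaint) = 0.2091/0.2518 ≈ 0.8304
P(Coastal | complaint) = 0.0147/0.2518 ≈ 0.0584
(Check: 0.1112+0.8304+0.0584 = 1.0000.)

West 0.1112, North 0.8304, Coastal 0.0584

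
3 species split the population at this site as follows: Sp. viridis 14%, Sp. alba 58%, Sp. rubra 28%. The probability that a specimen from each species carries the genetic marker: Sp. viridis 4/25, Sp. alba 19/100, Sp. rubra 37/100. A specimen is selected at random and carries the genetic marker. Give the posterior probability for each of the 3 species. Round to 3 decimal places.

Compute prior × likelihood for every hypothesis:
  Sp. viridis: 0.14 × 0.16 = 0.0224
  Sp. alba: 0.58 × 0.19 = 0.1102
  Sp. rubra: 0.28 × 0.37 = 0.1036
Total = 0.2362.
P(Sp. viridis | marker) = 0.0224/0.2362 ≈ 0.095
P(Sp. alba | marker) = 0.1102/0.2362 ≈ 0.467
P(Sp. rubra | marker) = 0.1036/0.2362 ≈ 0.439
(Check: 0.095+0.467+0.439 = 1.001.)

Sp. viridis 0.095, Sp. alba 0.467, Sp. rubra 0.439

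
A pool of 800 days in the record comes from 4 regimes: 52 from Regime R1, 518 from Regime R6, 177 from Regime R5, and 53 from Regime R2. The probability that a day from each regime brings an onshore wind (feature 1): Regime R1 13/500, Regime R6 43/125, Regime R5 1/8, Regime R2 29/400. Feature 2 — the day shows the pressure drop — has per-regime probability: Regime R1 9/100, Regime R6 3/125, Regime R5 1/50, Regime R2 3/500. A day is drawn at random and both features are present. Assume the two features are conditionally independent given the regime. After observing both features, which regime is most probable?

By Bayes' rule, posterior ∝ prior × likelihood:
  Regime R1: 0.065 × 0.026 × 0.09 = 0.0001521
  Regime R6: 0.6475 × 0.344 × 0.024 = 0.00534576
  Regime R5: 0.22125 × 0.125 × 0.02 = 0.000553125
  Regime R2: 0.06625 × 0.0725 × 0.006 = 0.00002881875
Sum = 0.00607980375.
Largest term belongs to Regime R6, so Regime R6 is most probable.

Regime R6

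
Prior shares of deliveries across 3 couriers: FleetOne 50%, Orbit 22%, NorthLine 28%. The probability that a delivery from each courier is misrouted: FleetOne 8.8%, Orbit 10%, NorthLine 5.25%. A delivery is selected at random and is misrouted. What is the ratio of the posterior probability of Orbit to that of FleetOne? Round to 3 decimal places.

0.500

Unnormalized posteriors (prior × likelihood):
  FleetOne: 0.5 × 0.088 = 0.044
  Orbit: 0.22 × 0.1 = 0.022
  NorthLine: 0.28 × 0.0525 = 0.0147
Sum = 0.0807.
The ratio is 0.022 / 0.044 (the normalizer cancels) = 0.500.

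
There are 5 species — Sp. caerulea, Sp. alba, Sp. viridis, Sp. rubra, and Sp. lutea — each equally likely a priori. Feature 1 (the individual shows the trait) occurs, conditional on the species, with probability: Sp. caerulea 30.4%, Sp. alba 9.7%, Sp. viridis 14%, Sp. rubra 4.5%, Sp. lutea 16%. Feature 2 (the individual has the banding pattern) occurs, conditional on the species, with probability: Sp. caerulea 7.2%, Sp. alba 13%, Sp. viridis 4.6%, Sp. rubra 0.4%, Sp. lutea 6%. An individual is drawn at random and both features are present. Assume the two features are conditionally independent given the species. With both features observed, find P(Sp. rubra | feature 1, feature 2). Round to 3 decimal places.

With a uniform prior (1/5 each), posterior ∝ likelihood:
  Sp. caerulea: 0.304 × 0.072 = 0.021888
  Sp. alba: 0.097 × 0.13 = 0.01261
  Sp. viridis: 0.14 × 0.046 = 0.00644
  Sp. rubra: 0.045 × 0.004 = 0.00018
  Sp. lutea: 0.16 × 0.06 = 0.0096
Normalizing constant = 0.050718.
P(Sp. rubra | evidence) = 0.00018 / 0.050718 ≈ 0.004.

0.004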